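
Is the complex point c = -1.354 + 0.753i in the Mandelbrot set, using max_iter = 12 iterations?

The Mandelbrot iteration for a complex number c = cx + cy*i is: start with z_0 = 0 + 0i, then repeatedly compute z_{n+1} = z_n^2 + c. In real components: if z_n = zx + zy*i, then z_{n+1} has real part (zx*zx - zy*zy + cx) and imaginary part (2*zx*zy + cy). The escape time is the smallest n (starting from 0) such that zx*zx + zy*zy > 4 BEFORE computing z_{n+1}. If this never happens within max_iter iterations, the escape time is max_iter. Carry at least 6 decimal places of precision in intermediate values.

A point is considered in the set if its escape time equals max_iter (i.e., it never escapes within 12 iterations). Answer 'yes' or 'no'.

Answer: no

Derivation:
z_0 = 0 + 0i, c = -1.3540 + 0.7530i
Iter 1: z = -1.3540 + 0.7530i, |z|^2 = 2.4003
Iter 2: z = -0.0877 + -1.2861i, |z|^2 = 1.6618
Iter 3: z = -3.0004 + 0.9786i, |z|^2 = 9.9601
Escaped at iteration 3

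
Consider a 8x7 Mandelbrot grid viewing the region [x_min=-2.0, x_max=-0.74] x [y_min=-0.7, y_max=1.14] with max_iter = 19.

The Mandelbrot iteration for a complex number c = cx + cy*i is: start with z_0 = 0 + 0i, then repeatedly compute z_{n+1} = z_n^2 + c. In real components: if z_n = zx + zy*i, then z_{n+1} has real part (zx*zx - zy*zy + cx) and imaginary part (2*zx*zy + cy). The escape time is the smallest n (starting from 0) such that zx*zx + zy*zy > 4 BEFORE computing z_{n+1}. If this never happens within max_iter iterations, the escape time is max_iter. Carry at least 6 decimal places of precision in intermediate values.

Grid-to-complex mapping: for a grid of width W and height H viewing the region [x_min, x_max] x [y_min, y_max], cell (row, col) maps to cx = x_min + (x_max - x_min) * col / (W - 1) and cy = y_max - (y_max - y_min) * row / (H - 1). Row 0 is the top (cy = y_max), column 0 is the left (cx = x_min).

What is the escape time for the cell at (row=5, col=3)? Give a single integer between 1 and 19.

Answer: 4

Derivation:
z_0 = 0 + 0i, c = -1.4600 + -0.3933i
Iter 1: z = -1.4600 + -0.3933i, |z|^2 = 2.2863
Iter 2: z = 0.5169 + 0.7552i, |z|^2 = 0.8375
Iter 3: z = -1.7632 + 0.3874i, |z|^2 = 3.2588
Iter 4: z = 1.4986 + -1.7593i, |z|^2 = 5.3412
Escaped at iteration 4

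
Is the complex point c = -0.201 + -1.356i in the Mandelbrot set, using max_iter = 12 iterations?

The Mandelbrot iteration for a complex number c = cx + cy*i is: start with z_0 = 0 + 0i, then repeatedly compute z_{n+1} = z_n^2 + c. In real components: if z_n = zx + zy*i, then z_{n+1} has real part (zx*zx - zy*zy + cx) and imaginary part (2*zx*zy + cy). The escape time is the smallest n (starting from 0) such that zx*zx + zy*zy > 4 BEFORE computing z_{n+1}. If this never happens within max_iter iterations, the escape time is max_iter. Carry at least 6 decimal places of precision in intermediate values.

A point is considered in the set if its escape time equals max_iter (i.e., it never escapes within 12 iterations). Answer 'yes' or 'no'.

Answer: no

Derivation:
z_0 = 0 + 0i, c = -0.2010 + -1.3560i
Iter 1: z = -0.2010 + -1.3560i, |z|^2 = 1.8791
Iter 2: z = -1.9993 + -0.8109i, |z|^2 = 4.6549
Escaped at iteration 2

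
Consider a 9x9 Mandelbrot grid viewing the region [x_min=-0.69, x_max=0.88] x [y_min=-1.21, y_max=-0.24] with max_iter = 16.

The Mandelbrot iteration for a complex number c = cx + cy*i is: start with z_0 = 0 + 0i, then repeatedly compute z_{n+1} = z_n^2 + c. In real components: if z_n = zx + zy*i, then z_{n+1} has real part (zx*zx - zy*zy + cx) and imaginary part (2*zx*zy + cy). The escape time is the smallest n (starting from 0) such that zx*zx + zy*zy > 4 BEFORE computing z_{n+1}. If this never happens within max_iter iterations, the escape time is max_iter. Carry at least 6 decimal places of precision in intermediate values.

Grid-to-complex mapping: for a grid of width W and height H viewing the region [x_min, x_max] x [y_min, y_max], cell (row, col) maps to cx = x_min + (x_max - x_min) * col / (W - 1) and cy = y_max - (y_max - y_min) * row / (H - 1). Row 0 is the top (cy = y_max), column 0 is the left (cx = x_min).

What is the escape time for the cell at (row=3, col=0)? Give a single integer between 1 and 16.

z_0 = 0 + 0i, c = -0.6900 + -0.6038i
Iter 1: z = -0.6900 + -0.6038i, |z|^2 = 0.8406
Iter 2: z = -0.5784 + 0.2294i, |z|^2 = 0.3872
Iter 3: z = -0.4081 + -0.8692i, |z|^2 = 0.9220
Iter 4: z = -1.2789 + 0.1056i, |z|^2 = 1.6468
Iter 5: z = 0.9345 + -0.8739i, |z|^2 = 1.6369
Iter 6: z = -0.5805 + -2.2369i, |z|^2 = 5.3408
Escaped at iteration 6

Answer: 6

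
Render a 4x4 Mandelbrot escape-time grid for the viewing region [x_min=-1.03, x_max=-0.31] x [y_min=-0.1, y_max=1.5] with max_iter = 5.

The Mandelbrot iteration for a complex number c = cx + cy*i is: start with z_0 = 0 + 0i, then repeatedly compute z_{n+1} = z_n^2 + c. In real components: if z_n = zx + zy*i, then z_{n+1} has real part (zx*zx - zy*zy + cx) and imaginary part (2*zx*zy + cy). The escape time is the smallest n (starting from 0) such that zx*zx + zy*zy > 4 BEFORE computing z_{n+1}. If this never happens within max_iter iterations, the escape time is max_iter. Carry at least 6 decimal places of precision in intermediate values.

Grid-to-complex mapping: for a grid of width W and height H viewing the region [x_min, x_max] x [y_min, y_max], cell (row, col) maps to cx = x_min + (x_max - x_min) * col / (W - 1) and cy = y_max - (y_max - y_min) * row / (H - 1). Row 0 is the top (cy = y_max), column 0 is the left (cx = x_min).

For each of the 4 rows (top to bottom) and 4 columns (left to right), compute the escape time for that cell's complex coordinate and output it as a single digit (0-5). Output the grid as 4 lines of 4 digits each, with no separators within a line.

(row=0, col=0): c = -1.0300 + 1.5000i → escape time 2
(row=0, col=1): c = -0.7900 + 1.5000i → escape time 2
(row=0, col=2): c = -0.5500 + 1.5000i → escape time 2
(row=0, col=3): c = -0.3100 + 1.5000i → escape time 2
(row=1, col=0): c = -1.0300 + 0.9667i → escape time 3
(row=1, col=1): c = -0.7900 + 0.9667i → escape time 3
(row=1, col=2): c = -0.5500 + 0.9667i → escape time 4
(row=1, col=3): c = -0.3100 + 0.9667i → escape time 5
(row=2, col=0): c = -1.0300 + 0.4333i → escape time 5
(row=2, col=1): c = -0.7900 + 0.4333i → escape time 5
(row=2, col=2): c = -0.5500 + 0.4333i → escape time 5
(row=2, col=3): c = -0.3100 + 0.4333i → escape time 5
(row=3, col=0): c = -1.0300 + -0.1000i → escape time 5
(row=3, col=1): c = -0.7900 + -0.1000i → escape time 5
(row=3, col=2): c = -0.5500 + -0.1000i → escape time 5
(row=3, col=3): c = -0.3100 + -0.1000i → escape time 5

Answer: 2222
3345
5555
5555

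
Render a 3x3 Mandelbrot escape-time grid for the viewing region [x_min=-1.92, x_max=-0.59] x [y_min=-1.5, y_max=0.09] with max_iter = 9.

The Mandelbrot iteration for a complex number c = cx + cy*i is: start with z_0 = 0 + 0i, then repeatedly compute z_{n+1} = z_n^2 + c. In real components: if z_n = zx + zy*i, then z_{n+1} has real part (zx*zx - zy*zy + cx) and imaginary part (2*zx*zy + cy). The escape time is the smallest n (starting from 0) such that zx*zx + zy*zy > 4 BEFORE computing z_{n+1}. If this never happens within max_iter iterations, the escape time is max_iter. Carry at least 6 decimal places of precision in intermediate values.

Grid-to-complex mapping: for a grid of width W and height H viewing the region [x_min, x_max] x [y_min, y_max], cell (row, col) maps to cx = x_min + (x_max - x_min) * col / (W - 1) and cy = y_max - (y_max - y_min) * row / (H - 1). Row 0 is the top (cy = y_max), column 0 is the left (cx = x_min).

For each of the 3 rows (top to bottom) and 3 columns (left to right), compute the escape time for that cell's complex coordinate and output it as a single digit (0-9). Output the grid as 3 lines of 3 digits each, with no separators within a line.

Answer: 499
137
122

Derivation:
(row=0, col=0): c = -1.9200 + 0.0900i → escape time 4
(row=0, col=1): c = -1.2550 + 0.0900i → escape time 9
(row=0, col=2): c = -0.5900 + 0.0900i → escape time 9
(row=1, col=0): c = -1.9200 + -0.7050i → escape time 1
(row=1, col=1): c = -1.2550 + -0.7050i → escape time 3
(row=1, col=2): c = -0.5900 + -0.7050i → escape time 7
(row=2, col=0): c = -1.9200 + -1.5000i → escape time 1
(row=2, col=1): c = -1.2550 + -1.5000i → escape time 2
(row=2, col=2): c = -0.5900 + -1.5000i → escape time 2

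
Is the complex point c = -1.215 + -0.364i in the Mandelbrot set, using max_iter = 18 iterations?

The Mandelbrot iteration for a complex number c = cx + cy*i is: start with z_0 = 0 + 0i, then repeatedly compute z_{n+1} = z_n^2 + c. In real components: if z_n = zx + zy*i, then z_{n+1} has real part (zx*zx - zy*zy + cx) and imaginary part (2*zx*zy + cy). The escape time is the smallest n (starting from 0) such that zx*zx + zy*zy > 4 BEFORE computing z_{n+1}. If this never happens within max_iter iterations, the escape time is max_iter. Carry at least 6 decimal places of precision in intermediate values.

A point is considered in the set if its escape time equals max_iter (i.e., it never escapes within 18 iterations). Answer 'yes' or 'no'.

Answer: no

Derivation:
z_0 = 0 + 0i, c = -1.2150 + -0.3640i
Iter 1: z = -1.2150 + -0.3640i, |z|^2 = 1.6087
Iter 2: z = 0.1287 + 0.5205i, |z|^2 = 0.2875
Iter 3: z = -1.4694 + -0.2300i, |z|^2 = 2.2119
Iter 4: z = 0.8912 + 0.3119i, |z|^2 = 0.8914
Iter 5: z = -0.5181 + 0.1919i, |z|^2 = 0.3052
Iter 6: z = -0.9834 + -0.5628i, |z|^2 = 1.2838
Iter 7: z = -0.5647 + 0.7429i, |z|^2 = 0.8708
Iter 8: z = -1.4480 + -1.2031i, |z|^2 = 3.5440
Iter 9: z = -0.5658 + 3.1200i, |z|^2 = 10.0546
Escaped at iteration 9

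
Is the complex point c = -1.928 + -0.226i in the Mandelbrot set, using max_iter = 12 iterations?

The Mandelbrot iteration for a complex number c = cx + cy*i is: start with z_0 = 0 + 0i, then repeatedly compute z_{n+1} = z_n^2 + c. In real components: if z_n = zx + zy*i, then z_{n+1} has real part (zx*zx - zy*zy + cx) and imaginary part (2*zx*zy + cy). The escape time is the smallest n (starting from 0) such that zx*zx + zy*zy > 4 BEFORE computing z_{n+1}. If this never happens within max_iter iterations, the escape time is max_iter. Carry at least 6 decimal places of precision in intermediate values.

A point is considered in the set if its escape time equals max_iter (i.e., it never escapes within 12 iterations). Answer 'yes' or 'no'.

z_0 = 0 + 0i, c = -1.9280 + -0.2260i
Iter 1: z = -1.9280 + -0.2260i, |z|^2 = 3.7683
Iter 2: z = 1.7381 + 0.6455i, |z|^2 = 3.4376
Iter 3: z = 0.6764 + 2.0177i, |z|^2 = 4.5288
Escaped at iteration 3

Answer: no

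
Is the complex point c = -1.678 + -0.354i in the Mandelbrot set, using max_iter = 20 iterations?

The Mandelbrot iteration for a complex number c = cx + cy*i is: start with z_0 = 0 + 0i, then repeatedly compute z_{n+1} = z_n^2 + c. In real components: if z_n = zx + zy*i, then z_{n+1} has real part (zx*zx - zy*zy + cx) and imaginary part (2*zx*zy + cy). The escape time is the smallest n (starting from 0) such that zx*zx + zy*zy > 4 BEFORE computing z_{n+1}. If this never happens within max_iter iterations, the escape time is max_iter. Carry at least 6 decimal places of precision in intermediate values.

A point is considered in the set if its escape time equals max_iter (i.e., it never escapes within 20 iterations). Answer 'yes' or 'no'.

z_0 = 0 + 0i, c = -1.6780 + -0.3540i
Iter 1: z = -1.6780 + -0.3540i, |z|^2 = 2.9410
Iter 2: z = 1.0124 + 0.8340i, |z|^2 = 1.7205
Iter 3: z = -1.3487 + 1.3347i, |z|^2 = 3.6004
Iter 4: z = -1.6404 + -3.9542i, |z|^2 = 18.3263
Escaped at iteration 4

Answer: no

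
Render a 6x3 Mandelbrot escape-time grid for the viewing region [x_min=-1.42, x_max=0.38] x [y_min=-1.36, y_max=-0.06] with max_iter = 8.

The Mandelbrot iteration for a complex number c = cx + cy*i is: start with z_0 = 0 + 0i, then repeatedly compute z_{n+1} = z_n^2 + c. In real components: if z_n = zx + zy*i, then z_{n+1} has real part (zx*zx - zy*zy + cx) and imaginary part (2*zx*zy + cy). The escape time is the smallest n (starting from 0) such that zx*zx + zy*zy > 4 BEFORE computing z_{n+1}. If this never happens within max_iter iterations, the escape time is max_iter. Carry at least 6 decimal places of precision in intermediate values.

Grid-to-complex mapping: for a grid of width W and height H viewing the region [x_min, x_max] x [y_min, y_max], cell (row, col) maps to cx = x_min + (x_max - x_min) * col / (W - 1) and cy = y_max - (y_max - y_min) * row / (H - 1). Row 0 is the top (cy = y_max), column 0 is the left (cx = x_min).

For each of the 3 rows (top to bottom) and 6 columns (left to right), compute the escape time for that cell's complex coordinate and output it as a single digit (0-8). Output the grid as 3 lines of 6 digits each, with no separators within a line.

(row=0, col=0): c = -1.4200 + -0.0600i → escape time 8
(row=0, col=1): c = -1.0600 + -0.0600i → escape time 8
(row=0, col=2): c = -0.7000 + -0.0600i → escape time 8
(row=0, col=3): c = -0.3400 + -0.0600i → escape time 8
(row=0, col=4): c = 0.0200 + -0.0600i → escape time 8
(row=0, col=5): c = 0.3800 + -0.0600i → escape time 8
(row=1, col=0): c = -1.4200 + -0.7100i → escape time 3
(row=1, col=1): c = -1.0600 + -0.7100i → escape time 3
(row=1, col=2): c = -0.7000 + -0.7100i → escape time 5
(row=1, col=3): c = -0.3400 + -0.7100i → escape time 8
(row=1, col=4): c = 0.0200 + -0.7100i → escape time 8
(row=1, col=5): c = 0.3800 + -0.7100i → escape time 6
(row=2, col=0): c = -1.4200 + -1.3600i → escape time 2
(row=2, col=1): c = -1.0600 + -1.3600i → escape time 2
(row=2, col=2): c = -0.7000 + -1.3600i → escape time 2
(row=2, col=3): c = -0.3400 + -1.3600i → escape time 2
(row=2, col=4): c = 0.0200 + -1.3600i → escape time 2
(row=2, col=5): c = 0.3800 + -1.3600i → escape time 2

Answer: 888888
335886
222222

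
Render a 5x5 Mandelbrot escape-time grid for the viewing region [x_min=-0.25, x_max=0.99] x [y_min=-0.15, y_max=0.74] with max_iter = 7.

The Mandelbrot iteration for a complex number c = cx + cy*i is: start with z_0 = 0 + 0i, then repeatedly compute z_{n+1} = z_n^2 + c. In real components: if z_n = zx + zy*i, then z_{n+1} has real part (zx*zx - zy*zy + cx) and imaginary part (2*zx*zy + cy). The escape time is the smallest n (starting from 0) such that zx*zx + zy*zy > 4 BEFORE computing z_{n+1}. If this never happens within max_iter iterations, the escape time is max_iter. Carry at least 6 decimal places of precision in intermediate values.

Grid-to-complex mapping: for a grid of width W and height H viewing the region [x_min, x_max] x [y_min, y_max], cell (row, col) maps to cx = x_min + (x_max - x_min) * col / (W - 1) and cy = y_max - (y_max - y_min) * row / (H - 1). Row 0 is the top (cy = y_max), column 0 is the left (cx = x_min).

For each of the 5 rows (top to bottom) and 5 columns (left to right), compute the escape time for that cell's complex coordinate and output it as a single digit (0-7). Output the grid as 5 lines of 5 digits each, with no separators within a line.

Answer: 77532
77732
77732
77743
77733

Derivation:
(row=0, col=0): c = -0.2500 + 0.7400i → escape time 7
(row=0, col=1): c = 0.0600 + 0.7400i → escape time 7
(row=0, col=2): c = 0.3700 + 0.7400i → escape time 5
(row=0, col=3): c = 0.6800 + 0.7400i → escape time 3
(row=0, col=4): c = 0.9900 + 0.7400i → escape time 2
(row=1, col=0): c = -0.2500 + 0.5175i → escape time 7
(row=1, col=1): c = 0.0600 + 0.5175i → escape time 7
(row=1, col=2): c = 0.3700 + 0.5175i → escape time 7
(row=1, col=3): c = 0.6800 + 0.5175i → escape time 3
(row=1, col=4): c = 0.9900 + 0.5175i → escape time 2
(row=2, col=0): c = -0.2500 + 0.2950i → escape time 7
(row=2, col=1): c = 0.0600 + 0.2950i → escape time 7
(row=2, col=2): c = 0.3700 + 0.2950i → escape time 7
(row=2, col=3): c = 0.6800 + 0.2950i → escape time 3
(row=2, col=4): c = 0.9900 + 0.2950i → escape time 2
(row=3, col=0): c = -0.2500 + 0.0725i → escape time 7
(row=3, col=1): c = 0.0600 + 0.0725i → escape time 7
(row=3, col=2): c = 0.3700 + 0.0725i → escape time 7
(row=3, col=3): c = 0.6800 + 0.0725i → escape time 4
(row=3, col=4): c = 0.9900 + 0.0725i → escape time 3
(row=4, col=0): c = -0.2500 + -0.1500i → escape time 7
(row=4, col=1): c = 0.0600 + -0.1500i → escape time 7
(row=4, col=2): c = 0.3700 + -0.1500i → escape time 7
(row=4, col=3): c = 0.6800 + -0.1500i → escape time 3
(row=4, col=4): c = 0.9900 + -0.1500i → escape time 3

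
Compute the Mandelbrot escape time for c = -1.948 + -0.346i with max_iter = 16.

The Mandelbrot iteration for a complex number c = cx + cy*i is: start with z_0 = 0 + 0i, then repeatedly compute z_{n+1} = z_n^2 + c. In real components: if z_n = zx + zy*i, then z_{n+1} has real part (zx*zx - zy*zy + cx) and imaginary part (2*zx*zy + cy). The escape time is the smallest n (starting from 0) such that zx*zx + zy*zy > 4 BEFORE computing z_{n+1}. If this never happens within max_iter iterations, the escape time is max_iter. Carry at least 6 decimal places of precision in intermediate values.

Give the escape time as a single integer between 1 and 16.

Answer: 3

Derivation:
z_0 = 0 + 0i, c = -1.9480 + -0.3460i
Iter 1: z = -1.9480 + -0.3460i, |z|^2 = 3.9144
Iter 2: z = 1.7270 + 1.0020i, |z|^2 = 3.9865
Iter 3: z = 0.0305 + 3.1149i, |z|^2 = 9.7038
Escaped at iteration 3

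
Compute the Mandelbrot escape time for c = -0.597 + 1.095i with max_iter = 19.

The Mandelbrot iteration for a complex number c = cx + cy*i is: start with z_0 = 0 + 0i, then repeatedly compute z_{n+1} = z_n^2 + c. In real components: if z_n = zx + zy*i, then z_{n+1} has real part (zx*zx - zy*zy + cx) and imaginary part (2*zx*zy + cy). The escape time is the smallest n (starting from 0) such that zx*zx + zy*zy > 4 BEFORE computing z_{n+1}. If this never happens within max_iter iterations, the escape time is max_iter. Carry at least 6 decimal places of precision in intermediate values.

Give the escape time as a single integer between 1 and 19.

Answer: 3

Derivation:
z_0 = 0 + 0i, c = -0.5970 + 1.0950i
Iter 1: z = -0.5970 + 1.0950i, |z|^2 = 1.5554
Iter 2: z = -1.4396 + -0.2124i, |z|^2 = 2.1176
Iter 3: z = 1.4304 + 1.7066i, |z|^2 = 4.9586
Escaped at iteration 3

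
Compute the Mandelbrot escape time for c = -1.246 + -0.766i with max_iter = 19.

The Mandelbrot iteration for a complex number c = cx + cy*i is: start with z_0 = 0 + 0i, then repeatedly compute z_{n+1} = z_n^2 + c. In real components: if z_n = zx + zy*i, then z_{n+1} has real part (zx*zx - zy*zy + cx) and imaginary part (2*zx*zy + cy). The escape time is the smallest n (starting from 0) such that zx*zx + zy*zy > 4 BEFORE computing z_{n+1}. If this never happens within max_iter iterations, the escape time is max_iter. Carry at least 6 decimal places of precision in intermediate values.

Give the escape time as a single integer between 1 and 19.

Answer: 3

Derivation:
z_0 = 0 + 0i, c = -1.2460 + -0.7660i
Iter 1: z = -1.2460 + -0.7660i, |z|^2 = 2.1393
Iter 2: z = -0.2802 + 1.1429i, |z|^2 = 1.3847
Iter 3: z = -2.4736 + -1.4066i, |z|^2 = 8.0972
Escaped at iteration 3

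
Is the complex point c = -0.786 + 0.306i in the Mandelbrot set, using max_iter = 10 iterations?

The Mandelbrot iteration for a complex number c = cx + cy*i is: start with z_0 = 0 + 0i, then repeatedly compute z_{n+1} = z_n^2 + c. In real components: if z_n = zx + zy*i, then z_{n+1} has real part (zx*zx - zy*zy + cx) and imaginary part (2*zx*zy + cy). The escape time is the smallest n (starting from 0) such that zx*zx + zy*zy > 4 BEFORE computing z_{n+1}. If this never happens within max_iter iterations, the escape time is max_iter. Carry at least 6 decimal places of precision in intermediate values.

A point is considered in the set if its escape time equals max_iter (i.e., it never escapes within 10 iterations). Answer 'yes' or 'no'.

Answer: yes

Derivation:
z_0 = 0 + 0i, c = -0.7860 + 0.3060i
Iter 1: z = -0.7860 + 0.3060i, |z|^2 = 0.7114
Iter 2: z = -0.2618 + -0.1750i, |z|^2 = 0.0992
Iter 3: z = -0.7481 + 0.3977i, |z|^2 = 0.7178
Iter 4: z = -0.3845 + -0.2890i, |z|^2 = 0.2314
Iter 5: z = -0.7216 + 0.5282i, |z|^2 = 0.7998
Iter 6: z = -0.5442 + -0.4564i, |z|^2 = 0.5045
Iter 7: z = -0.6981 + 0.8028i, |z|^2 = 1.1317
Iter 8: z = -0.9431 + -0.8148i, |z|^2 = 1.5533
Iter 9: z = -0.5604 + 1.8429i, |z|^2 = 3.7102
Did not escape in 10 iterations → in set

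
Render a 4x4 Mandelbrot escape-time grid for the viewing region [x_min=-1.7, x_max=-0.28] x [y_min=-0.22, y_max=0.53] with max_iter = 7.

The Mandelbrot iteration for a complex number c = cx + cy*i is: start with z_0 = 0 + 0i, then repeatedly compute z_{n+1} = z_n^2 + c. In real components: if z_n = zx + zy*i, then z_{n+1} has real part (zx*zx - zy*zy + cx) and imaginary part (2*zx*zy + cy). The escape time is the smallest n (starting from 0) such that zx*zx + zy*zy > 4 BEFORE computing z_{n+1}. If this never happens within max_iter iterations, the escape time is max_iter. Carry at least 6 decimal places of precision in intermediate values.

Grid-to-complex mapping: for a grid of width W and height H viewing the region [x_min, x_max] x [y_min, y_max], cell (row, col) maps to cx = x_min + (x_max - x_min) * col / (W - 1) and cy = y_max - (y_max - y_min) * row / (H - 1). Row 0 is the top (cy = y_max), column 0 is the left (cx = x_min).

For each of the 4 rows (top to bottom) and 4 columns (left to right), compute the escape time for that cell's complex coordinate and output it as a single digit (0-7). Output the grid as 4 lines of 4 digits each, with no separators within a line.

(row=0, col=0): c = -1.7000 + 0.5300i → escape time 3
(row=0, col=1): c = -1.2267 + 0.5300i → escape time 4
(row=0, col=2): c = -0.7533 + 0.5300i → escape time 6
(row=0, col=3): c = -0.2800 + 0.5300i → escape time 7
(row=1, col=0): c = -1.7000 + 0.2800i → escape time 4
(row=1, col=1): c = -1.2267 + 0.2800i → escape time 7
(row=1, col=2): c = -0.7533 + 0.2800i → escape time 7
(row=1, col=3): c = -0.2800 + 0.2800i → escape time 7
(row=2, col=0): c = -1.7000 + 0.0300i → escape time 7
(row=2, col=1): c = -1.2267 + 0.0300i → escape time 7
(row=2, col=2): c = -0.7533 + 0.0300i → escape time 7
(row=2, col=3): c = -0.2800 + 0.0300i → escape time 7
(row=3, col=0): c = -1.7000 + -0.2200i → escape time 4
(row=3, col=1): c = -1.2267 + -0.2200i → escape time 7
(row=3, col=2): c = -0.7533 + -0.2200i → escape time 7
(row=3, col=3): c = -0.2800 + -0.2200i → escape time 7

Answer: 3467
4777
7777
4777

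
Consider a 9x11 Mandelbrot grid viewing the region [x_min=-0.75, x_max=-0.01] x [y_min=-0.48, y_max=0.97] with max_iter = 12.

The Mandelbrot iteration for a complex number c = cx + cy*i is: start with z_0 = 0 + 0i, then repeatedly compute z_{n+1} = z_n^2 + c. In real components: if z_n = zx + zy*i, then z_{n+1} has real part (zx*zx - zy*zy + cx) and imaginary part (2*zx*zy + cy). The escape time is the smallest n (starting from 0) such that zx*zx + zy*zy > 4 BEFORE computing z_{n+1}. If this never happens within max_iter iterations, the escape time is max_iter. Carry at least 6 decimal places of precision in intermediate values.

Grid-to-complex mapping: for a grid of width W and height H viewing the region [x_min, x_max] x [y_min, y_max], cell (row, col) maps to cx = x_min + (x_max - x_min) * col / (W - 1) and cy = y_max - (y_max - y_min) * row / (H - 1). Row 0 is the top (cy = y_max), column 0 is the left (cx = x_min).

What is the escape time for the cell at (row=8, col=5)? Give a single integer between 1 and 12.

Answer: 12

Derivation:
z_0 = 0 + 0i, c = -0.2875 + -0.1900i
Iter 1: z = -0.2875 + -0.1900i, |z|^2 = 0.1188
Iter 2: z = -0.2409 + -0.0807i, |z|^2 = 0.0646
Iter 3: z = -0.2360 + -0.1511i, |z|^2 = 0.0785
Iter 4: z = -0.2546 + -0.1187i, |z|^2 = 0.0789
Iter 5: z = -0.2367 + -0.1295i, |z|^2 = 0.0728
Iter 6: z = -0.2482 + -0.1287i, |z|^2 = 0.0782
Iter 7: z = -0.2424 + -0.1261i, |z|^2 = 0.0747
Iter 8: z = -0.2446 + -0.1288i, |z|^2 = 0.0764
Iter 9: z = -0.2443 + -0.1270i, |z|^2 = 0.0758
Iter 10: z = -0.2440 + -0.1280i, |z|^2 = 0.0759
Iter 11: z = -0.2444 + -0.1276i, |z|^2 = 0.0760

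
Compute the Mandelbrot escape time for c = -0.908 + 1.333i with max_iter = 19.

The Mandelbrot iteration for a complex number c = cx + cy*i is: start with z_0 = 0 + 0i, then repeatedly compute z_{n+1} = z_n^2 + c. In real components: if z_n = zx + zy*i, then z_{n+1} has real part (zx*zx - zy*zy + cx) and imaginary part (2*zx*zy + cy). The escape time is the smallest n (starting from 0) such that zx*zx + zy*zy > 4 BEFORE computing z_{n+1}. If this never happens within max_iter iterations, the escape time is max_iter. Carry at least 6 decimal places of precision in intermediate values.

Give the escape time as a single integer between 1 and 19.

z_0 = 0 + 0i, c = -0.9080 + 1.3330i
Iter 1: z = -0.9080 + 1.3330i, |z|^2 = 2.6014
Iter 2: z = -1.8604 + -1.0877i, |z|^2 = 4.6443
Escaped at iteration 2

Answer: 2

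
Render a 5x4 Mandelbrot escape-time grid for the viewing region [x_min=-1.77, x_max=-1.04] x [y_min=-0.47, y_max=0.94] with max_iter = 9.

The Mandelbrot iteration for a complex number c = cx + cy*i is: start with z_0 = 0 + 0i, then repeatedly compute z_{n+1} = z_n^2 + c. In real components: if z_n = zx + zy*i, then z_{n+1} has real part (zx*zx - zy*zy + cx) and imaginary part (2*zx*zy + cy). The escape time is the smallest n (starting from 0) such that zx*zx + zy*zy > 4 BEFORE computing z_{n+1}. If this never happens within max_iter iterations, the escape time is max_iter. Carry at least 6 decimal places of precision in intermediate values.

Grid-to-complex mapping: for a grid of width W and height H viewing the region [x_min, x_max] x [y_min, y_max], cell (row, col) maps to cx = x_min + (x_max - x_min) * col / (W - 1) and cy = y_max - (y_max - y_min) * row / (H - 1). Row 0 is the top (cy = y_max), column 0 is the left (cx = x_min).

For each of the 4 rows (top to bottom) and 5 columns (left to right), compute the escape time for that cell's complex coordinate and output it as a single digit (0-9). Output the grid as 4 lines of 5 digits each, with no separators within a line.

Answer: 12333
33355
99999
33355

Derivation:
(row=0, col=0): c = -1.7700 + 0.9400i → escape time 1
(row=0, col=1): c = -1.5875 + 0.9400i → escape time 2
(row=0, col=2): c = -1.4050 + 0.9400i → escape time 3
(row=0, col=3): c = -1.2225 + 0.9400i → escape time 3
(row=0, col=4): c = -1.0400 + 0.9400i → escape time 3
(row=1, col=0): c = -1.7700 + 0.4700i → escape time 3
(row=1, col=1): c = -1.5875 + 0.4700i → escape time 3
(row=1, col=2): c = -1.4050 + 0.4700i → escape time 3
(row=1, col=3): c = -1.2225 + 0.4700i → escape time 5
(row=1, col=4): c = -1.0400 + 0.4700i → escape time 5
(row=2, col=0): c = -1.7700 + 0.0000i → escape time 9
(row=2, col=1): c = -1.5875 + 0.0000i → escape time 9
(row=2, col=2): c = -1.4050 + 0.0000i → escape time 9
(row=2, col=3): c = -1.2225 + 0.0000i → escape time 9
(row=2, col=4): c = -1.0400 + 0.0000i → escape time 9
(row=3, col=0): c = -1.7700 + -0.4700i → escape time 3
(row=3, col=1): c = -1.5875 + -0.4700i → escape time 3
(row=3, col=2): c = -1.4050 + -0.4700i → escape time 3
(row=3, col=3): c = -1.2225 + -0.4700i → escape time 5
(row=3, col=4): c = -1.0400 + -0.4700i → escape time 5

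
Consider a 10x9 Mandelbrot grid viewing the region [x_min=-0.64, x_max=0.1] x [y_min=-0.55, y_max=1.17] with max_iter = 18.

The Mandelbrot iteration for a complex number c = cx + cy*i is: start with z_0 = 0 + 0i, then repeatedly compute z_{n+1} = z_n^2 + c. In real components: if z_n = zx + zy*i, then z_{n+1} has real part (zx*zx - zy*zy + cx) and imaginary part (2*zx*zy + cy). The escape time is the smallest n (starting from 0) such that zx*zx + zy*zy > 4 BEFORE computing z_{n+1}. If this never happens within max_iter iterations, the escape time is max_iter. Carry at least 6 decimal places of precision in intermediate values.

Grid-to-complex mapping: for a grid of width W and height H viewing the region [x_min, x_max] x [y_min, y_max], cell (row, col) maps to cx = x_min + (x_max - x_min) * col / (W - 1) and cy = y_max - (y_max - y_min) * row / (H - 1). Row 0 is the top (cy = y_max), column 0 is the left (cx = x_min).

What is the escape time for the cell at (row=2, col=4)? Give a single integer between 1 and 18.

Answer: 9

Derivation:
z_0 = 0 + 0i, c = -0.3111 + 0.7400i
Iter 1: z = -0.3111 + 0.7400i, |z|^2 = 0.6444
Iter 2: z = -0.7619 + 0.2796i, |z|^2 = 0.6587
Iter 3: z = 0.1913 + 0.3140i, |z|^2 = 0.1352
Iter 4: z = -0.3731 + 0.8601i, |z|^2 = 0.8790
Iter 5: z = -0.9117 + 0.0981i, |z|^2 = 0.8408
Iter 6: z = 0.5104 + 0.5611i, |z|^2 = 0.5753
Iter 7: z = -0.3654 + 1.3128i, |z|^2 = 1.8568
Iter 8: z = -1.9009 + -0.2193i, |z|^2 = 3.6616
Iter 9: z = 3.2544 + 1.5737i, |z|^2 = 13.0674
Escaped at iteration 9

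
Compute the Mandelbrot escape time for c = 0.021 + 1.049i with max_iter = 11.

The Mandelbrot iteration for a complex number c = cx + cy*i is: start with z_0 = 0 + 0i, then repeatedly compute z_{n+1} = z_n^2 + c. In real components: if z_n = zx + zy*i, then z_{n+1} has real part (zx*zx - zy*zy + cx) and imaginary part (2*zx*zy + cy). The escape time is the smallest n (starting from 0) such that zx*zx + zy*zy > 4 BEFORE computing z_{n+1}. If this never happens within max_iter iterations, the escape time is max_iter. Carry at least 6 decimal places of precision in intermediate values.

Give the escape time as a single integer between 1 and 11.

z_0 = 0 + 0i, c = 0.0210 + 1.0490i
Iter 1: z = 0.0210 + 1.0490i, |z|^2 = 1.1008
Iter 2: z = -1.0790 + 1.0931i, |z|^2 = 2.3589
Iter 3: z = -0.0096 + -1.3097i, |z|^2 = 1.7155
Iter 4: z = -1.6943 + 1.0742i, |z|^2 = 4.0246
Escaped at iteration 4

Answer: 4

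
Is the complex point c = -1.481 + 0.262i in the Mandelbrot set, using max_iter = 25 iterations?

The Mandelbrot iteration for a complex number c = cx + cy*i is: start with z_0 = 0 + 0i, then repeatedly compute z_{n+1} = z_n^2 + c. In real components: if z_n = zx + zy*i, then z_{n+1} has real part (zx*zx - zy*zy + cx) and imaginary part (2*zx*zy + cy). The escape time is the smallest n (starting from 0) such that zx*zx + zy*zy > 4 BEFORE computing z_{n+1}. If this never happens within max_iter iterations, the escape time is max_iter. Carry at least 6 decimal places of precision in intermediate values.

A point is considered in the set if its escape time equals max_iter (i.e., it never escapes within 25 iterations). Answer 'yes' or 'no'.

Answer: no

Derivation:
z_0 = 0 + 0i, c = -1.4810 + 0.2620i
Iter 1: z = -1.4810 + 0.2620i, |z|^2 = 2.2620
Iter 2: z = 0.6437 + -0.5140i, |z|^2 = 0.6786
Iter 3: z = -1.3309 + -0.3998i, |z|^2 = 1.9311
Iter 4: z = 0.1304 + 1.3262i, |z|^2 = 1.7757
Iter 5: z = -3.2227 + 0.6078i, |z|^2 = 10.7552
Escaped at iteration 5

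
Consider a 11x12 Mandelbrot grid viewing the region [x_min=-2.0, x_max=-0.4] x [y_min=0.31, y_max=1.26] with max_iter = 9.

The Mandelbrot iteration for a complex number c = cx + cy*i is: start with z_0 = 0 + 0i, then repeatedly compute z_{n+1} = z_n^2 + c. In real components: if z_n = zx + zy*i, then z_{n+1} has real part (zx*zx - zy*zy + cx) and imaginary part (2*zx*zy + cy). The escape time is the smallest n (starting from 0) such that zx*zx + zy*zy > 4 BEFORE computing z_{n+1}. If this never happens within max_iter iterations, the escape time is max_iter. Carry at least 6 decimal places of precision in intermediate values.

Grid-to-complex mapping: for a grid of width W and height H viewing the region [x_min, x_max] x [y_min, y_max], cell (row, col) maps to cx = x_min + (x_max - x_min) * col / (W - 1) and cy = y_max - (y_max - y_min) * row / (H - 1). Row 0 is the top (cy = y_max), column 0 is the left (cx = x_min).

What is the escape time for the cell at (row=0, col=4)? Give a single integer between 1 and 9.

z_0 = 0 + 0i, c = -1.3600 + 1.2600i
Iter 1: z = -1.3600 + 1.2600i, |z|^2 = 3.4372
Iter 2: z = -1.0980 + -2.1672i, |z|^2 = 5.9024
Escaped at iteration 2

Answer: 2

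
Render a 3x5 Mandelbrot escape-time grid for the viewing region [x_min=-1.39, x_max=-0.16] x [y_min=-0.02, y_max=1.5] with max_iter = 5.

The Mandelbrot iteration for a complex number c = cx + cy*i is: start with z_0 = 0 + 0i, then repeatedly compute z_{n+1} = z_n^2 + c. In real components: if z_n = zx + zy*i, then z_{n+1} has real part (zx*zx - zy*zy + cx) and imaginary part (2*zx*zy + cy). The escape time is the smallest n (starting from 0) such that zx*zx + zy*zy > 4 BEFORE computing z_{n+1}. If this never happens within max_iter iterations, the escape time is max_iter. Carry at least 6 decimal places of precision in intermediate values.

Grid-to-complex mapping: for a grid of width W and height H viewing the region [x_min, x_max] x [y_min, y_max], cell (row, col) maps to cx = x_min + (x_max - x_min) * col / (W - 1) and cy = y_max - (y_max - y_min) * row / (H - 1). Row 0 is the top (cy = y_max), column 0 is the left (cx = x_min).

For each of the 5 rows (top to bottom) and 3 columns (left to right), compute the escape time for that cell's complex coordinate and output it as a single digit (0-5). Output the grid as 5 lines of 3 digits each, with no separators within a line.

(row=0, col=0): c = -1.3900 + 1.5000i → escape time 1
(row=0, col=1): c = -0.7750 + 1.5000i → escape time 2
(row=0, col=2): c = -0.1600 + 1.5000i → escape time 2
(row=1, col=0): c = -1.3900 + 1.1200i → escape time 2
(row=1, col=1): c = -0.7750 + 1.1200i → escape time 3
(row=1, col=2): c = -0.1600 + 1.1200i → escape time 5
(row=2, col=0): c = -1.3900 + 0.7400i → escape time 3
(row=2, col=1): c = -0.7750 + 0.7400i → escape time 4
(row=2, col=2): c = -0.1600 + 0.7400i → escape time 5
(row=3, col=0): c = -1.3900 + 0.3600i → escape time 5
(row=3, col=1): c = -0.7750 + 0.3600i → escape time 5
(row=3, col=2): c = -0.1600 + 0.3600i → escape time 5
(row=4, col=0): c = -1.3900 + -0.0200i → escape time 5
(row=4, col=1): c = -0.7750 + -0.0200i → escape time 5
(row=4, col=2): c = -0.1600 + -0.0200i → escape time 5

Answer: 122
235
345
555
555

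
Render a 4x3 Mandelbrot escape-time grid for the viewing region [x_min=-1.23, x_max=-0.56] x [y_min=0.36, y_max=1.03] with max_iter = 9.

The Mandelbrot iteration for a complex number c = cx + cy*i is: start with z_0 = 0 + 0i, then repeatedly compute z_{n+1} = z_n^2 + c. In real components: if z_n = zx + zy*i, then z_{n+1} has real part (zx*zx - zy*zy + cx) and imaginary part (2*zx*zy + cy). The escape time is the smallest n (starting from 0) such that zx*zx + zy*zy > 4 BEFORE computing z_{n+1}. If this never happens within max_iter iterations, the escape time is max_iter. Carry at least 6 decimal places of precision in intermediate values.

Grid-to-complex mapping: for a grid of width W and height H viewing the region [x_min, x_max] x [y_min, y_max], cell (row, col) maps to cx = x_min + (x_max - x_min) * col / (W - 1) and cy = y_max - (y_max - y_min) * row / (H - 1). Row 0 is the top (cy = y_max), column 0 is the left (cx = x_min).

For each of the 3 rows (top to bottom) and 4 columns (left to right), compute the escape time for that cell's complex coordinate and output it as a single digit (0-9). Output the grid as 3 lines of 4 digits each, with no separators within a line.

(row=0, col=0): c = -1.2300 + 1.0300i → escape time 3
(row=0, col=1): c = -1.0067 + 1.0300i → escape time 3
(row=0, col=2): c = -0.7833 + 1.0300i → escape time 3
(row=0, col=3): c = -0.5600 + 1.0300i → escape time 4
(row=1, col=0): c = -1.2300 + 0.6950i → escape time 3
(row=1, col=1): c = -1.0067 + 0.6950i → escape time 4
(row=1, col=2): c = -0.7833 + 0.6950i → escape time 4
(row=1, col=3): c = -0.5600 + 0.6950i → escape time 8
(row=2, col=0): c = -1.2300 + 0.3600i → escape time 9
(row=2, col=1): c = -1.0067 + 0.3600i → escape time 9
(row=2, col=2): c = -0.7833 + 0.3600i → escape time 8
(row=2, col=3): c = -0.5600 + 0.3600i → escape time 9

Answer: 3334
3448
9989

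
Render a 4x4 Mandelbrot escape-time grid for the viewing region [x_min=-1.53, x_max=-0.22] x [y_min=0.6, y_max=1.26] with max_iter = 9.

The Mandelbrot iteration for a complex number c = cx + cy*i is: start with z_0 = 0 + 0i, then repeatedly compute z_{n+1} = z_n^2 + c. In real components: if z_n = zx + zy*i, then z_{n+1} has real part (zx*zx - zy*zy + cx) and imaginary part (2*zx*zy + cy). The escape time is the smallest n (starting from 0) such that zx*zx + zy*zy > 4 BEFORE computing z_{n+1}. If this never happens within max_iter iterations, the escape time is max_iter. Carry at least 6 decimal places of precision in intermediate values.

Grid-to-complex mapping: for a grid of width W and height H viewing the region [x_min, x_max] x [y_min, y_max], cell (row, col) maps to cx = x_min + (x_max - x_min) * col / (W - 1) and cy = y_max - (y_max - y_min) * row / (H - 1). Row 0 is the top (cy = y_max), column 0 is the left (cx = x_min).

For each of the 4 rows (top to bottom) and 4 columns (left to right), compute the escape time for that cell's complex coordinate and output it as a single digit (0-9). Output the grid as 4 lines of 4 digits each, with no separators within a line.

Answer: 2233
2336
3349
3479

Derivation:
(row=0, col=0): c = -1.5300 + 1.2600i → escape time 2
(row=0, col=1): c = -1.0933 + 1.2600i → escape time 2
(row=0, col=2): c = -0.6567 + 1.2600i → escape time 3
(row=0, col=3): c = -0.2200 + 1.2600i → escape time 3
(row=1, col=0): c = -1.5300 + 1.0400i → escape time 2
(row=1, col=1): c = -1.0933 + 1.0400i → escape time 3
(row=1, col=2): c = -0.6567 + 1.0400i → escape time 3
(row=1, col=3): c = -0.2200 + 1.0400i → escape time 6
(row=2, col=0): c = -1.5300 + 0.8200i → escape time 3
(row=2, col=1): c = -1.0933 + 0.8200i → escape time 3
(row=2, col=2): c = -0.6567 + 0.8200i → escape time 4
(row=2, col=3): c = -0.2200 + 0.8200i → escape time 9
(row=3, col=0): c = -1.5300 + 0.6000i → escape time 3
(row=3, col=1): c = -1.0933 + 0.6000i → escape time 4
(row=3, col=2): c = -0.6567 + 0.6000i → escape time 7
(row=3, col=3): c = -0.2200 + 0.6000i → escape time 9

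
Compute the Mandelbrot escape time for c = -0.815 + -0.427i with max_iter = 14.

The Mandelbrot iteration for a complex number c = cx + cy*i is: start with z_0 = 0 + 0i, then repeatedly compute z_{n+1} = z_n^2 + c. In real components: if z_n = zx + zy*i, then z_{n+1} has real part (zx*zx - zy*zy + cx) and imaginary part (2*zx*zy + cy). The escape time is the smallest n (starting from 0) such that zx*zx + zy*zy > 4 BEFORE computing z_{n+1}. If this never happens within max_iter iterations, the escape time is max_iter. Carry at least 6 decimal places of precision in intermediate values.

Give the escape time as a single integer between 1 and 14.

z_0 = 0 + 0i, c = -0.8150 + -0.4270i
Iter 1: z = -0.8150 + -0.4270i, |z|^2 = 0.8466
Iter 2: z = -0.3331 + 0.2690i, |z|^2 = 0.1833
Iter 3: z = -0.7764 + -0.6062i, |z|^2 = 0.9703
Iter 4: z = -0.5797 + 0.5143i, |z|^2 = 0.6006
Iter 5: z = -0.7435 + -1.0233i, |z|^2 = 1.6000
Iter 6: z = -1.3094 + 1.0947i, |z|^2 = 2.9128
Iter 7: z = -0.2989 + -3.2937i, |z|^2 = 10.9380
Escaped at iteration 7

Answer: 7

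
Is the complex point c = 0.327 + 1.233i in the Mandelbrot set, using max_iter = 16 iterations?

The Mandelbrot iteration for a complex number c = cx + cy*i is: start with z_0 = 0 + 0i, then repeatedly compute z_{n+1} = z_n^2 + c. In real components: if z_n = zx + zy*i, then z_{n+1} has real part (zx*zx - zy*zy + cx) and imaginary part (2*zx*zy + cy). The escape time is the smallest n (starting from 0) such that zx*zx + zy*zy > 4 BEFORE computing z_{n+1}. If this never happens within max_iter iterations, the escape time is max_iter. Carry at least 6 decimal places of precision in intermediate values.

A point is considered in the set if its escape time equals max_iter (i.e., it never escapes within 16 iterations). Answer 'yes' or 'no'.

Answer: no

Derivation:
z_0 = 0 + 0i, c = 0.3270 + 1.2330i
Iter 1: z = 0.3270 + 1.2330i, |z|^2 = 1.6272
Iter 2: z = -1.0864 + 2.0394i, |z|^2 = 5.3393
Escaped at iteration 2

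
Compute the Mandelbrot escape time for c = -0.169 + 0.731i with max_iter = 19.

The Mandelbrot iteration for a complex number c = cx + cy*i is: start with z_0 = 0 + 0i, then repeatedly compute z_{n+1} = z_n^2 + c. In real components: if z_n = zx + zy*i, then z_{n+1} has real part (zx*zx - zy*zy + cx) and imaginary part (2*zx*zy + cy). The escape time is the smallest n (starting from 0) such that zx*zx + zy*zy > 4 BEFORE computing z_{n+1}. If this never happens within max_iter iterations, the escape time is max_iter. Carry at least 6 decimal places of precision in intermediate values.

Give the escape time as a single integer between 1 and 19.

z_0 = 0 + 0i, c = -0.1690 + 0.7310i
Iter 1: z = -0.1690 + 0.7310i, |z|^2 = 0.5629
Iter 2: z = -0.6748 + 0.4839i, |z|^2 = 0.6895
Iter 3: z = 0.0522 + 0.0779i, |z|^2 = 0.0088
Iter 4: z = -0.1723 + 0.7391i, |z|^2 = 0.5760
Iter 5: z = -0.6856 + 0.4762i, |z|^2 = 0.6969
Iter 6: z = 0.0743 + 0.0780i, |z|^2 = 0.0116
Iter 7: z = -0.1696 + 0.7426i, |z|^2 = 0.5802
Iter 8: z = -0.6917 + 0.4792i, |z|^2 = 0.7080
Iter 9: z = 0.0798 + 0.0681i, |z|^2 = 0.0110
Iter 10: z = -0.1673 + 0.7419i, |z|^2 = 0.5784
Iter 11: z = -0.6914 + 0.4828i, |z|^2 = 0.7111
Iter 12: z = 0.0759 + 0.0634i, |z|^2 = 0.0098
Iter 13: z = -0.1672 + 0.7406i, |z|^2 = 0.5765
Iter 14: z = -0.6896 + 0.4833i, |z|^2 = 0.7090
Iter 15: z = 0.0729 + 0.0645i, |z|^2 = 0.0095
Iter 16: z = -0.1678 + 0.7404i, |z|^2 = 0.5764
Iter 17: z = -0.6890 + 0.4825i, |z|^2 = 0.7075
Iter 18: z = 0.0730 + 0.0661i, |z|^2 = 0.0097

Answer: 19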